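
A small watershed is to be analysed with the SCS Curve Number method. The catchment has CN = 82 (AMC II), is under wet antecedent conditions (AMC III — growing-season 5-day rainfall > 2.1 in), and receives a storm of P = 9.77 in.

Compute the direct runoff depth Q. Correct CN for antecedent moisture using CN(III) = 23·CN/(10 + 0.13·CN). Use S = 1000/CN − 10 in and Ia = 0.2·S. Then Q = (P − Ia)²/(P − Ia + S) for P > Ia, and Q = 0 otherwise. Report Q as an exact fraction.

Q = 815970762721/93669227300 in ≈ 8.711 in

CN(III) from CN(II)=82: (23·82)/(10 + 0.13·82) = 94300/1033 ≈ 91.288
S = 1000/(94300/1033) − 10 = 900/943 in ≈ 0.954 in
Initial abstraction Ia = S/5 = (900/943)/5 = 180/943 ≈ 0.191 in
P − Ia = 9.770 − 0.191 = 903311/94300 ≈ 9.579 in (> 0, runoff occurs)
Q: (903311/94300)² ÷ (993311/94300) = 815970762721/93669227300 in (≈ 8.711 in)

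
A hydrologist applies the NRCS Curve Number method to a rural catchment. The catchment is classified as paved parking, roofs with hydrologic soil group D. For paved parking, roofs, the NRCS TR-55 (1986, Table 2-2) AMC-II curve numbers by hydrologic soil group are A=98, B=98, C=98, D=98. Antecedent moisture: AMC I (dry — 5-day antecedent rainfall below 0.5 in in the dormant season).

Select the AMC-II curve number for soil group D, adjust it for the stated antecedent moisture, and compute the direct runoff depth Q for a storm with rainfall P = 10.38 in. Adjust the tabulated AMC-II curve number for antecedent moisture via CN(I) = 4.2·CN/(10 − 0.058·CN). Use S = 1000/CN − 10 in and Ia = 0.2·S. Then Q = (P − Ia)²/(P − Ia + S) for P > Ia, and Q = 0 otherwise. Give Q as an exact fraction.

NRCS table: paved parking, roofs, soil group D → CN(II) = 98
Dry (AMC I): CN(I) = 4.2·98/(10 − 0.058·98) = (2058/5)/(1079/250) = 102900/1079 ≈ 95.366
S = 1000/(102900/1079) − 10 = 500/1029 in ≈ 0.486 in
Ia = 0.2·(500/1029) = 100/1029 in ≈ 0.097 in
Since P=10.380 > Ia=0.097: effective rainfall P−Ia = 529051/51450 in
Runoff Q = (P−Ia)²/(P−Ia+S) = (10.283)²/(10.283+0.486) = 279894960601/28505923950 ≈ 9.819 in

Q = 279894960601/28505923950 in ≈ 9.819 in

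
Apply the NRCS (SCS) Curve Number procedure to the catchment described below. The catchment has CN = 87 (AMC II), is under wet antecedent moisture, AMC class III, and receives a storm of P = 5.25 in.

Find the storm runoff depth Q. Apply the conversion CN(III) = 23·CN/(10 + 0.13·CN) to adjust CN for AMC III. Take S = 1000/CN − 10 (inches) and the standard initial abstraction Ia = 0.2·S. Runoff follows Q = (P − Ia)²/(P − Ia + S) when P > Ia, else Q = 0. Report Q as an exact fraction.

Wet (AMC III): CN(III) = 23·87/(10 + 0.13·87) = 2001/(2131/100) = 200100/2131 ≈ 93.900
Retention S: 1000/CN − 10 with CN=93.900 → S = 1300/2001 ≈ 0.650 in
Ia = 0.2S: 0.2·0.650 = 0.130 in (exactly 260/2001)
P − Ia = 5.250 − 0.130 = 40981/8004 ≈ 5.120 in (> 0, runoff occurs)
Runoff Q = (P−Ia)²/(P−Ia+S) = (5.120)²/(5.120+0.650) = 1679442361/369632724 ≈ 4.544 in

Q = 1679442361/369632724 in ≈ 4.544 in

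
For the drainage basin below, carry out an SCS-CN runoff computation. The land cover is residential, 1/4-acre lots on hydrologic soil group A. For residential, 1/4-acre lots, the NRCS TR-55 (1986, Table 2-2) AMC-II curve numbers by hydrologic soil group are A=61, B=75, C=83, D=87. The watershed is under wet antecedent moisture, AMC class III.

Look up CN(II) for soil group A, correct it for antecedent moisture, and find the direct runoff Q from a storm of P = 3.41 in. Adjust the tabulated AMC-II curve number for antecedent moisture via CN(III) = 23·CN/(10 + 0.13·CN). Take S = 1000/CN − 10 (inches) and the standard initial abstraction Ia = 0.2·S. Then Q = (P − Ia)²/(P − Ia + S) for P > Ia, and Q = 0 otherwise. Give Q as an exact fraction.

Q = 160338578929/110896346900 in ≈ 1.446 in

NRCS table: residential, 1/4-acre lots, soil group A → CN(II) = 61
Wet (AMC III): CN(III) = 23·61/(10 + 0.13·61) = 1403/(1793/100) = 140300/1793 ≈ 78.249
Retention S: 1000/CN − 10 with CN=78.249 → S = 3900/1403 ≈ 2.780 in
Ia = 0.2·(3900/1403) = 780/1403 in ≈ 0.556 in
Since P=3.410 > Ia=0.556: effective rainfall P−Ia = 400423/140300 in
Q = (400423/140300)²/((400423/140300) + 3900/1403) = (160338578929/19684090000)/(790423/140300) = 160338578929/110896346900 in ≈ 1.446 in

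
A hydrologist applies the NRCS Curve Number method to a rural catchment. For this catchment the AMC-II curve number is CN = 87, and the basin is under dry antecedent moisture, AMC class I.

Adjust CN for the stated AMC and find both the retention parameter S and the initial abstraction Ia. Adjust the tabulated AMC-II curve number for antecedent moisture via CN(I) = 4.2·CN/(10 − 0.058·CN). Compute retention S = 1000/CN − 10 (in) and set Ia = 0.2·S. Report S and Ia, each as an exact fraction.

S = 6500/1827 in ≈ 3.558 in; Ia = 1300/1827 in ≈ 0.712 in

Adjust CN=87 to AMC I: 4.2·87/(10 − 0.058·87) → (1827/5) ÷ (2477/500) = 182700/2477 ≈ 73.759
S = 1000/(182700/2477) − 10 = 6500/1827 in ≈ 3.558 in
Initial abstraction Ia = S/5 = (6500/1827)/5 = 1300/1827 ≈ 0.712 in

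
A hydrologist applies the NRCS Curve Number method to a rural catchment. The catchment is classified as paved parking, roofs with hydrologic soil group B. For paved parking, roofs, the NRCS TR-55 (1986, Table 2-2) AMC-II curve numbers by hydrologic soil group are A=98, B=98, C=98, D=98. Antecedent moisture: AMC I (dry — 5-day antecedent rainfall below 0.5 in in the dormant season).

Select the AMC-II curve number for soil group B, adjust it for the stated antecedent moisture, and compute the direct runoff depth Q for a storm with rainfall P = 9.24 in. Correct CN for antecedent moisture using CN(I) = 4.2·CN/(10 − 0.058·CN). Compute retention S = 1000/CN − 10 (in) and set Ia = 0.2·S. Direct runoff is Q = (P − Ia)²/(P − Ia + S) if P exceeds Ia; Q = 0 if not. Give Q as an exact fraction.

Q = 55318569601/6372056775 in ≈ 8.681 in

NRCS table: paved parking, roofs, soil group B → CN(II) = 98
Dry (AMC I): CN(I) = 4.2·98/(10 − 0.058·98) = (2058/5)/(1079/250) = 102900/1079 ≈ 95.366
S = 1000/(102900/1079) − 10 = 500/1029 in ≈ 0.486 in
Initial abstraction Ia = S/5 = (500/1029)/5 = 100/1029 ≈ 0.097 in
P − Ia = 9.240 − 0.097 = 235199/25725 ≈ 9.143 in (> 0, runoff occurs)
Runoff Q = (P−Ia)²/(P−Ia+S) = (9.143)²/(9.143+0.486) = 55318569601/6372056775 ≈ 8.681 in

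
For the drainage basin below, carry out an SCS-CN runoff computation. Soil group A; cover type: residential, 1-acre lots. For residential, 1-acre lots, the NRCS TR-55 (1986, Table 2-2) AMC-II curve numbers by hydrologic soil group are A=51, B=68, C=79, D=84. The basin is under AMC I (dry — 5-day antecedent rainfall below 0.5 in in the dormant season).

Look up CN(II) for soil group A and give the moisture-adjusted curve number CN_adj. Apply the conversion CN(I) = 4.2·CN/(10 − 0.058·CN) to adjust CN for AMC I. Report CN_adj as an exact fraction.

CN_adj = 15300/503 ≈ 30.417

NRCS table: residential, 1-acre lots, soil group A → CN(II) = 51
Dry (AMC I): CN(I) = 4.2·51/(10 − 0.058·51) = (1071/5)/(3521/500) = 15300/503 ≈ 30.417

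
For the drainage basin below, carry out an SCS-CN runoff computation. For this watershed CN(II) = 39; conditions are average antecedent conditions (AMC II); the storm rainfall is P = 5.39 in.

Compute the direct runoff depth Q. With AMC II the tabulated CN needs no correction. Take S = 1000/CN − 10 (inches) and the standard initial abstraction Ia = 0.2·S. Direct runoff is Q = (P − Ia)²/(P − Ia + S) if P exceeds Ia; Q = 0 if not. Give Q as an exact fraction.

Q = 77810041/272301900 in ≈ 0.286 in

Average conditions: CN = 39 (no AMC adjustment).
Max retention: S = 1000/39 − 10 = 610/39 in (≈ 15.641 in)
Initial abstraction Ia = S/5 = (610/39)/5 = 122/39 ≈ 3.128 in
P − Ia = 5.390 − 3.128 = 8821/3900 ≈ 2.262 in (> 0, runoff occurs)
Q: (8821/3900)² ÷ (69821/3900) = 77810041/272301900 in (≈ 0.286 in)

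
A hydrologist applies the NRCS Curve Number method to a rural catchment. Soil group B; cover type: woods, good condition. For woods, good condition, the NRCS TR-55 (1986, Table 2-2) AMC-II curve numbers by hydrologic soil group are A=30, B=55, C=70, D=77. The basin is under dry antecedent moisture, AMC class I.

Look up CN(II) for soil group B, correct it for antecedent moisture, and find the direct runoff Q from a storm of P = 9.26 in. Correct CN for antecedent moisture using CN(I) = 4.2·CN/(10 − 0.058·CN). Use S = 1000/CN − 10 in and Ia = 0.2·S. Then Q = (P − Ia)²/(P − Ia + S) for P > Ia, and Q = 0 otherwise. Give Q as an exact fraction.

NRCS table: woods, good condition, soil group B → CN(II) = 55
CN(I) from CN(II)=55: (4.2·55)/(10 − 0.058·55) = 7700/227 ≈ 33.921
Retention S: 1000/CN − 10 with CN=33.921 → S = 1500/77 ≈ 19.481 in
Ia = 0.2·(1500/77) = 300/77 in ≈ 3.896 in
P − Ia = 9.260 − 3.896 = 20651/3850 ≈ 5.364 in (> 0, runoff occurs)
Runoff Q = (P−Ia)²/(P−Ia+S) = (5.364)²/(5.364+19.481) = 426463801/368256350 ≈ 1.158 in

Q = 426463801/368256350 in ≈ 1.158 in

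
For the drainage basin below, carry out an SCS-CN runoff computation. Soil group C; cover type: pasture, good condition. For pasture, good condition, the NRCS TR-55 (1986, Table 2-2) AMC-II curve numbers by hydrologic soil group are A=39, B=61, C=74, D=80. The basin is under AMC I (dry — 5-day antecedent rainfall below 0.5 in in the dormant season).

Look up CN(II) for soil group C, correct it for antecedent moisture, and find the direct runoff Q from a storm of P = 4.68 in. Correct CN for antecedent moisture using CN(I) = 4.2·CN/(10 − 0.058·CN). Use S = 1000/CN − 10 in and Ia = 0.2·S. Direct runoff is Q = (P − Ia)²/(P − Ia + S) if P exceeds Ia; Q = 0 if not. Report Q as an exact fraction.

Q = 262431637/330089025 in ≈ 0.795 in

NRCS table: pasture, good condition, soil group C → CN(II) = 74
Adjust CN=74 to AMC I: 4.2·74/(10 − 0.058·74) → (1554/5) ÷ (1427/250) = 77700/1427 ≈ 54.450
Max retention: S = 1000/(77700/1427) − 10 = 6500/777 in (≈ 8.366 in)
Ia = 0.2·(6500/777) = 1300/777 in ≈ 1.673 in
Since P=4.680 > Ia=1.673: effective rainfall P−Ia = 58409/19425 in
Q = (58409/19425)²/((58409/19425) + 6500/777) = (3411611281/377330625)/(220909/19425) = 262431637/330089025 in ≈ 0.795 in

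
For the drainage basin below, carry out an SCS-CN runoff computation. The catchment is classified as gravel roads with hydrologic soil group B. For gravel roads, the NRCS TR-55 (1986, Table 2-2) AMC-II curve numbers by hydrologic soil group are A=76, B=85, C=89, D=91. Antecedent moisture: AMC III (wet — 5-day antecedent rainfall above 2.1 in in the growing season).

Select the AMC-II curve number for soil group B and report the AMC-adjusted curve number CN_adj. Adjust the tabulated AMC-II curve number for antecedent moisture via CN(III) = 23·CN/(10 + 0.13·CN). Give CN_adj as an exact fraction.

NRCS table: gravel roads, soil group B → CN(II) = 85
Adjust CN=85 to AMC III: 23·85/(10 + 0.13·85) → 1955 ÷ (421/20) = 39100/421 ≈ 92.874

CN_adj = 39100/421 ≈ 92.874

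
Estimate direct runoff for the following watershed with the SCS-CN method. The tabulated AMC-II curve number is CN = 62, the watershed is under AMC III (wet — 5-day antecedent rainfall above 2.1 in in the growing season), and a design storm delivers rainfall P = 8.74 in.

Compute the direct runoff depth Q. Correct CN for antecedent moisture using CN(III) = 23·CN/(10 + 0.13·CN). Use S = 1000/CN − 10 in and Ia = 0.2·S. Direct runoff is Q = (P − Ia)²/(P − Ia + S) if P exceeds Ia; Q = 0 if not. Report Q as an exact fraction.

Q = 4505454819/727224350 in ≈ 6.195 in

Wet (AMC III): CN(III) = 23·62/(10 + 0.13·62) = 1426/(903/50) = 71300/903 ≈ 78.959
Retention S: 1000/CN − 10 with CN=78.959 → S = 1900/713 ≈ 2.665 in
Ia = 0.2·(1900/713) = 380/713 in ≈ 0.533 in
Since P=8.740 > Ia=0.533: effective rainfall P−Ia = 292581/35650 in
Q = (292581/35650)²/((292581/35650) + 1900/713) = (85603641561/1270922500)/(387581/35650) = 4505454819/727224350 in ≈ 6.195 in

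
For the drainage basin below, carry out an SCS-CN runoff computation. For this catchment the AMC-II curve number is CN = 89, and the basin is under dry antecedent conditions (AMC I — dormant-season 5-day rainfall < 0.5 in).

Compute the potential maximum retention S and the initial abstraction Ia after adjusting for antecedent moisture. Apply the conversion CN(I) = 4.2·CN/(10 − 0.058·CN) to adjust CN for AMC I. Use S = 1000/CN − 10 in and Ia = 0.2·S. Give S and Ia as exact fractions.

CN(I) from CN(II)=89: (4.2·89)/(10 − 0.058·89) = 186900/2419 ≈ 77.263
Retention S: 1000/CN − 10 with CN=77.263 → S = 5500/1869 ≈ 2.943 in
Initial abstraction Ia = S/5 = (5500/1869)/5 = 1100/1869 ≈ 0.589 in

S = 5500/1869 in ≈ 2.943 in; Ia = 1100/1869 in ≈ 0.589 in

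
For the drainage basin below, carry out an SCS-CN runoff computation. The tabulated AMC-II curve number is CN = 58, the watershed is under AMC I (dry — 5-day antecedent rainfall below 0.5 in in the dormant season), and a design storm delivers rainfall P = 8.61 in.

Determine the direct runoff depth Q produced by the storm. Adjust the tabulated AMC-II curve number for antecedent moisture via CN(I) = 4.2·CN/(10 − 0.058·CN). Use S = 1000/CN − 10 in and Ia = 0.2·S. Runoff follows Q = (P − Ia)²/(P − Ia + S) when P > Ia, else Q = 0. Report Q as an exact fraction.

Dry (AMC I): CN(I) = 4.2·58/(10 − 0.058·58) = (1218/5)/(1659/250) = 2900/79 ≈ 36.709
S = 1000/(2900/79) − 10 = 500/29 in ≈ 17.241 in
Ia = 0.2S: 0.2·17.241 = 3.448 in (exactly 100/29)
Since P=8.610 > Ia=3.448: effective rainfall P−Ia = 14969/2900 in
Runoff Q = (P−Ia)²/(P−Ia+S) = (5.162)²/(5.162+17.241) = 224070961/188410100 ≈ 1.189 in

Q = 224070961/188410100 in ≈ 1.189 in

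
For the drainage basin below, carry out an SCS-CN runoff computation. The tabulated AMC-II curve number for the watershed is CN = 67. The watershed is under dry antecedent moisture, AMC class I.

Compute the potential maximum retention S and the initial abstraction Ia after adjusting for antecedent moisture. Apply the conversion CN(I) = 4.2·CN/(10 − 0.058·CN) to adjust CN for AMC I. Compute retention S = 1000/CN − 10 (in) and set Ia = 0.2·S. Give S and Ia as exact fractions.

CN(I) from CN(II)=67: (4.2·67)/(10 − 0.058·67) = 46900/1019 ≈ 46.026
Max retention: S = 1000/(46900/1019) − 10 = 5500/469 in (≈ 11.727 in)
Ia = 0.2·(5500/469) = 1100/469 in ≈ 2.345 in

S = 5500/469 in ≈ 11.727 in; Ia = 1100/469 in ≈ 2.345 in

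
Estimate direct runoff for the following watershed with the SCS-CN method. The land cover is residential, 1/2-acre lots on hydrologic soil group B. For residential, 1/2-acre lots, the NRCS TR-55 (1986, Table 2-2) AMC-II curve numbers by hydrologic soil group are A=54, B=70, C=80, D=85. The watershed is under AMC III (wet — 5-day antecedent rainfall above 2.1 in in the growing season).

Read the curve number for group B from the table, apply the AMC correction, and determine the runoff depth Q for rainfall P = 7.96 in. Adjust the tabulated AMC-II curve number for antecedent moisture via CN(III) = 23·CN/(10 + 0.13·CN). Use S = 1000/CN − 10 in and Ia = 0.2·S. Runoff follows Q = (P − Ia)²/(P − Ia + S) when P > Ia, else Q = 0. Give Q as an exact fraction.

NRCS table: residential, 1/2-acre lots, soil group B → CN(II) = 70
CN(III) from CN(II)=70: (23·70)/(10 + 0.13·70) = 16100/191 ≈ 84.293
S = 1000/(16100/191) − 10 = 300/161 in ≈ 1.863 in
Ia = 0.2S: 0.2·1.863 = 0.373 in (exactly 60/161)
P − Ia = 7.960 − 0.373 = 30539/4025 ≈ 7.587 in (> 0, runoff occurs)
Q: (30539/4025)² ÷ (38039/4025) = 932630521/153106975 in (≈ 6.091 in)

Q = 932630521/153106975 in ≈ 6.091 in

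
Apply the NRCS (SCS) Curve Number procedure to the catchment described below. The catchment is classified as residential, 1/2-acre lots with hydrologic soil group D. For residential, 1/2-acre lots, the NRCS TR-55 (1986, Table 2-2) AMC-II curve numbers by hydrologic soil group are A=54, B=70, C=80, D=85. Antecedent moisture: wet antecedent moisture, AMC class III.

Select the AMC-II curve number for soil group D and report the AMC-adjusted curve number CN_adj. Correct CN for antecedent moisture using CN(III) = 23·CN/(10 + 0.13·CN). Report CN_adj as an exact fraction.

CN_adj = 39100/421 ≈ 92.874

NRCS table: residential, 1/2-acre lots, soil group D → CN(II) = 85
Adjust CN=85 to AMC III: 23·85/(10 + 0.13·85) → 1955 ÷ (421/20) = 39100/421 ≈ 92.874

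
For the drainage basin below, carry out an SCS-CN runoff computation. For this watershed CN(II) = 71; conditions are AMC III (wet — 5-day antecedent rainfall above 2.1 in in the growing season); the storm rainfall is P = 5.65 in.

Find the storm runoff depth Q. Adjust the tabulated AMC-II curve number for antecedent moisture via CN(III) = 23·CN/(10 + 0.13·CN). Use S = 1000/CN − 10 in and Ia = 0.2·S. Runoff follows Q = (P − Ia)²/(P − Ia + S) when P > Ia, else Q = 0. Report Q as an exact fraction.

Q = 29904439041/7542141140 in ≈ 3.965 in

Adjust CN=71 to AMC III: 23·71/(10 + 0.13·71) → 1633 ÷ (1923/100) = 163300/1923 ≈ 84.919
Max retention: S = 1000/(163300/1923) − 10 = 2900/1633 in (≈ 1.776 in)
Ia = 0.2·(2900/1633) = 580/1633 in ≈ 0.355 in
Since P=5.650 > Ia=0.355: effective rainfall P−Ia = 172929/32660 in
Q = (172929/32660)²/((172929/32660) + 2900/1633) = (29904439041/1066675600)/(230929/32660) = 29904439041/7542141140 in ≈ 3.965 in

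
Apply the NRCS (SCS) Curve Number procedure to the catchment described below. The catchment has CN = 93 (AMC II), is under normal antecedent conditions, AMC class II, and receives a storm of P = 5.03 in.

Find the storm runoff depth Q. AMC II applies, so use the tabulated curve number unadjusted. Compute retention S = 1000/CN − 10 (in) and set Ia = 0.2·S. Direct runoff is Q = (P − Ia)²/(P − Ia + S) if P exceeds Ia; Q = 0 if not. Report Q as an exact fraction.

AMC II — tabulated CN = 93 applies directly.
S = 1000/93 − 10 = 70/93 in ≈ 0.753 in
Ia = 0.2·(70/93) = 14/93 in ≈ 0.151 in
P − Ia = 5.030 − 0.151 = 45379/9300 ≈ 4.879 in (> 0, runoff occurs)
Runoff Q = (P−Ia)²/(P−Ia+S) = (4.879)²/(4.879+0.753) = 2059253641/487124700 ≈ 4.227 in

Q = 2059253641/487124700 in ≈ 4.227 in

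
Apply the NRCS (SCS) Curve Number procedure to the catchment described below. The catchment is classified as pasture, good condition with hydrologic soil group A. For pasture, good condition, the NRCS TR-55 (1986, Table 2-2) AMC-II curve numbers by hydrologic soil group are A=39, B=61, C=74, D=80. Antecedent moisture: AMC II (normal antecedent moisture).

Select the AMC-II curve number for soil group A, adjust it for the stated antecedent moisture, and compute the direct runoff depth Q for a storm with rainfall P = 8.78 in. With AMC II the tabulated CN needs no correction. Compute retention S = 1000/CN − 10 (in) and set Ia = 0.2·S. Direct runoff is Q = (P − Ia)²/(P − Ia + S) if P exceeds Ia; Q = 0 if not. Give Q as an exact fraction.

NRCS table: pasture, good condition, soil group A → CN(II) = 39
CN(II) = 39; AMC II needs no correction.
Max retention: S = 1000/39 − 10 = 610/39 in (≈ 15.641 in)
Ia = 0.2·(610/39) = 122/39 in ≈ 3.128 in
Excess rainfall: 8.780 − 3.128 = 5.652 in; P > Ia so Q > 0
Q = (11021/1950)²/((11021/1950) + 610/39) = (121462441/3802500)/(41521/1950) = 121462441/80965950 in ≈ 1.500 in

Q = 121462441/80965950 in ≈ 1.500 in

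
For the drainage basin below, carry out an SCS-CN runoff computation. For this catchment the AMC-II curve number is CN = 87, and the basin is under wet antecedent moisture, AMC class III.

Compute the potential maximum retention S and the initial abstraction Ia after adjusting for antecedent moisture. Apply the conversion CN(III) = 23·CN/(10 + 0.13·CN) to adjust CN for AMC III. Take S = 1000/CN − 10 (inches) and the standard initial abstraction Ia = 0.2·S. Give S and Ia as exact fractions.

Adjust CN=87 to AMC III: 23·87/(10 + 0.13·87) → 2001 ÷ (2131/100) = 200100/2131 ≈ 93.900
Max retention: S = 1000/(200100/2131) − 10 = 1300/2001 in (≈ 0.650 in)
Initial abstraction Ia = S/5 = (1300/2001)/5 = 260/2001 ≈ 0.130 in

S = 1300/2001 in ≈ 0.650 in; Ia = 260/2001 in ≈ 0.130 in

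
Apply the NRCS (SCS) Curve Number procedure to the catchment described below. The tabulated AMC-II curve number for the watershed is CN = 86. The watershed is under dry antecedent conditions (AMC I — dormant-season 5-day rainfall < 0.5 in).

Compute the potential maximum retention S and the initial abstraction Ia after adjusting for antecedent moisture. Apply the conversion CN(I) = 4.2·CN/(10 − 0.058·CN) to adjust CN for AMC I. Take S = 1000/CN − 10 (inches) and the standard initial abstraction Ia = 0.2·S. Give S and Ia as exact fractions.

CN(I) from CN(II)=86: (4.2·86)/(10 − 0.058·86) = 12900/179 ≈ 72.067
Retention S: 1000/CN − 10 with CN=72.067 → S = 500/129 ≈ 3.876 in
Initial abstraction Ia = S/5 = (500/129)/5 = 100/129 ≈ 0.775 in

S = 500/129 in ≈ 3.876 in; Ia = 100/129 in ≈ 0.775 in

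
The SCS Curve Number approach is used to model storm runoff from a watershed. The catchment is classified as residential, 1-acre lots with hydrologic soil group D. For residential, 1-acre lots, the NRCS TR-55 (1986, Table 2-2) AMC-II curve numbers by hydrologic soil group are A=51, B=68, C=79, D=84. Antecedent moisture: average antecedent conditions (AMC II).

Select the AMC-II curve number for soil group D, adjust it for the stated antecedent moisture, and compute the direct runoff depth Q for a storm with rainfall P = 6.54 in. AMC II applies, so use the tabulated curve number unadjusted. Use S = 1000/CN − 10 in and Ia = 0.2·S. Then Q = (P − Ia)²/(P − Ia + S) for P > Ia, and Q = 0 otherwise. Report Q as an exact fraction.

NRCS table: residential, 1-acre lots, soil group D → CN(II) = 84
CN(II) = 84; AMC II needs no correction.
Retention S: 1000/CN − 10 with CN=84.000 → S = 40/21 ≈ 1.905 in
Initial abstraction Ia = S/5 = (40/21)/5 = 8/21 ≈ 0.381 in
Since P=6.540 > Ia=0.381: effective rainfall P−Ia = 6467/1050 in
Q = (6467/1050)²/((6467/1050) + 40/21) = (41822089/1102500)/(8467/1050) = 41822089/8890350 in ≈ 4.704 in

Q = 41822089/8890350 in ≈ 4.704 in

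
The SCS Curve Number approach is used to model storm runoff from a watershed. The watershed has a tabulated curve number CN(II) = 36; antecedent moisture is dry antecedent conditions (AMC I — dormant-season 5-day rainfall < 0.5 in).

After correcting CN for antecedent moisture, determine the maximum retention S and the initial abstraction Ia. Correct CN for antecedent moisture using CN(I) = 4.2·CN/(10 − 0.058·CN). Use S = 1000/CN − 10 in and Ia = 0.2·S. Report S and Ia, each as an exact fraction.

CN(I) from CN(II)=36: (4.2·36)/(10 − 0.058·36) = 18900/989 ≈ 19.110
S = 1000/(18900/989) − 10 = 8000/189 in ≈ 42.328 in
Initial abstraction Ia = S/5 = (8000/189)/5 = 1600/189 ≈ 8.466 in

S = 8000/189 in ≈ 42.328 in; Ia = 1600/189 in ≈ 8.466 in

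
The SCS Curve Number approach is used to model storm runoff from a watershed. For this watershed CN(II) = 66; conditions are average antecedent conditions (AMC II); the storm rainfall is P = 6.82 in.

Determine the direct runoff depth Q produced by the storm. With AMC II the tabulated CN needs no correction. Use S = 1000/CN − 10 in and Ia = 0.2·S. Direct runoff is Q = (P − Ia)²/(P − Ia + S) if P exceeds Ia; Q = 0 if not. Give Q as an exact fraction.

Q = 91259809/29787450 in ≈ 3.064 in

AMC II — tabulated CN = 66 applies directly.
S = 1000/66 − 10 = 170/33 in ≈ 5.152 in
Ia = 0.2S: 0.2·5.152 = 1.030 in (exactly 34/33)
Since P=6.820 > Ia=1.030: effective rainfall P−Ia = 9553/1650 in
Q = (9553/1650)²/((9553/1650) + 170/33) = (91259809/2722500)/(18053/1650) = 91259809/29787450 in ≈ 3.064 in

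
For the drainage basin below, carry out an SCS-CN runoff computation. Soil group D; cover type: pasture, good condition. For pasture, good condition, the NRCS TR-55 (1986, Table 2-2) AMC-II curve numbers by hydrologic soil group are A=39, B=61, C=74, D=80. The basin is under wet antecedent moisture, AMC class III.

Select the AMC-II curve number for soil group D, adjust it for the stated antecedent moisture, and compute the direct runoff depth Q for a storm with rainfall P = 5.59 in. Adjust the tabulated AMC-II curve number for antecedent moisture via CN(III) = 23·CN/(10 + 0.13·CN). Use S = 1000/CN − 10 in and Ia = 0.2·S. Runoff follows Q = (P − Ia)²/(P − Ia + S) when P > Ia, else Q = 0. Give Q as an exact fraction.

NRCS table: pasture, good condition, soil group D → CN(II) = 80
Wet (AMC III): CN(III) = 23·80/(10 + 0.13·80) = 1840/(102/5) = 4600/51 ≈ 90.196
Retention S: 1000/CN − 10 with CN=90.196 → S = 25/23 ≈ 1.087 in
Initial abstraction Ia = S/5 = (25/23)/5 = 5/23 ≈ 0.217 in
Excess rainfall: 5.590 − 0.217 = 5.373 in; P > Ia so Q > 0
Runoff Q = (P−Ia)²/(P−Ia+S) = (5.373)²/(5.373+1.087) = 152695449/34171100 ≈ 4.469 in

Q = 152695449/34171100 in ≈ 4.469 in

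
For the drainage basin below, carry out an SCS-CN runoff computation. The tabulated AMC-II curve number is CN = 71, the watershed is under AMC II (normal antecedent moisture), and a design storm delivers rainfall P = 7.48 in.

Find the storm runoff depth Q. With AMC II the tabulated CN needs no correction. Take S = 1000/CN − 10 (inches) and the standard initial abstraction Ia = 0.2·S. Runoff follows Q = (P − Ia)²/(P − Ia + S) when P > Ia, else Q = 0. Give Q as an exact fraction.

CN(II) = 71; AMC II needs no correction.
Retention S: 1000/CN − 10 with CN=71.000 → S = 290/71 ≈ 4.085 in
Ia = 0.2S: 0.2·4.085 = 0.817 in (exactly 58/71)
P − Ia = 7.480 − 0.817 = 11827/1775 ≈ 6.663 in (> 0, runoff occurs)
Q = (11827/1775)²/((11827/1775) + 290/71) = (139877929/3150625)/(19077/1775) = 139877929/33861675 in ≈ 4.131 in

Q = 139877929/33861675 in ≈ 4.131 in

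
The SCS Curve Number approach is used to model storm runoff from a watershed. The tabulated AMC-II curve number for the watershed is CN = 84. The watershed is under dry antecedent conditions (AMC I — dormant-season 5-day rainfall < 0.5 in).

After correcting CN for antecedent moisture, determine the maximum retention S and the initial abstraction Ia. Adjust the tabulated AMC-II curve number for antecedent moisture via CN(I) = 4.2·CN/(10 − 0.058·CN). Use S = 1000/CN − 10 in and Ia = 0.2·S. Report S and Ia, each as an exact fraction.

Dry (AMC I): CN(I) = 4.2·84/(10 − 0.058·84) = (1764/5)/(641/125) = 44100/641 ≈ 68.799
S = 1000/(44100/641) − 10 = 2000/441 in ≈ 4.535 in
Ia = 0.2·(2000/441) = 400/441 in ≈ 0.907 in

S = 2000/441 in ≈ 4.535 in; Ia = 400/441 in ≈ 0.907 in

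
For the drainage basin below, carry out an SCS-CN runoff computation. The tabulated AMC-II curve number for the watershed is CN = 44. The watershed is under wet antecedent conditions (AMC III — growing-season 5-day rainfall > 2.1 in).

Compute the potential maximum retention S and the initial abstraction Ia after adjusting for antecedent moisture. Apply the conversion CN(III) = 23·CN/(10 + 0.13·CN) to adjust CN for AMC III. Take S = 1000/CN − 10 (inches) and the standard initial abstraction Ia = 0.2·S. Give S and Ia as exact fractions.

CN(III) from CN(II)=44: (23·44)/(10 + 0.13·44) = 25300/393 ≈ 64.377
S = 1000/(25300/393) − 10 = 1400/253 in ≈ 5.534 in
Initial abstraction Ia = S/5 = (1400/253)/5 = 280/253 ≈ 1.107 in

S = 1400/253 in ≈ 5.534 in; Ia = 280/253 in ≈ 1.107 in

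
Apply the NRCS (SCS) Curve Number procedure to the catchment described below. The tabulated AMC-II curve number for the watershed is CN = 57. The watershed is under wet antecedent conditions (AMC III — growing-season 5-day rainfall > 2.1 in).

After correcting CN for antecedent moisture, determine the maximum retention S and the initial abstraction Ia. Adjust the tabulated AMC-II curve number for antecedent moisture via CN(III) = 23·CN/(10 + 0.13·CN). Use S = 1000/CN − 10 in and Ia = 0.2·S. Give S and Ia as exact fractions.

CN(III) from CN(II)=57: (23·57)/(10 + 0.13·57) = 131100/1741 ≈ 75.302
Max retention: S = 1000/(131100/1741) − 10 = 4300/1311 in (≈ 3.280 in)
Ia = 0.2·(4300/1311) = 860/1311 in ≈ 0.656 in

S = 4300/1311 in ≈ 3.280 in; Ia = 860/1311 in ≈ 0.656 in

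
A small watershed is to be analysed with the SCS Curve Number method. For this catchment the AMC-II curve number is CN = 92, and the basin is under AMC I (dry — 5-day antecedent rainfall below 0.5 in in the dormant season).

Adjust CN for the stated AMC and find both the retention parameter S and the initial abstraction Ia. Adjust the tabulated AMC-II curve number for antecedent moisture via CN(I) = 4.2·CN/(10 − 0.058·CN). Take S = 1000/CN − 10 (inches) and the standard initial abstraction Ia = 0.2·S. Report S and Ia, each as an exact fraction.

Dry (AMC I): CN(I) = 4.2·92/(10 − 0.058·92) = (1932/5)/(583/125) = 48300/583 ≈ 82.847
Retention S: 1000/CN − 10 with CN=82.847 → S = 1000/483 ≈ 2.070 in
Initial abstraction Ia = S/5 = (1000/483)/5 = 200/483 ≈ 0.414 in

S = 1000/483 in ≈ 2.070 in; Ia = 200/483 in ≈ 0.414 in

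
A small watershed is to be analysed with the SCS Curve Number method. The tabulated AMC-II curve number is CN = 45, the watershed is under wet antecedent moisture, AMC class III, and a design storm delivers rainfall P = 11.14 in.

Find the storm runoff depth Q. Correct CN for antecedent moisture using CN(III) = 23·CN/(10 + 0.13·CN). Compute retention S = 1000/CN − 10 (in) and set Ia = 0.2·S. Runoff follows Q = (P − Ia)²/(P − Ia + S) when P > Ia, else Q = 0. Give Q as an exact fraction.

CN(III) from CN(II)=45: (23·45)/(10 + 0.13·45) = 20700/317 ≈ 65.300
S = 1000/(20700/317) − 10 = 1100/207 in ≈ 5.314 in
Ia = 0.2S: 0.2·5.314 = 1.063 in (exactly 220/207)
P − Ia = 11.140 − 1.063 = 104299/10350 ≈ 10.077 in (> 0, runoff occurs)
Runoff Q = (P−Ia)²/(P−Ia+S) = (10.077)²/(10.077+5.314) = 10878281401/1648744650 ≈ 6.598 in

Q = 10878281401/1648744650 in ≈ 6.598 in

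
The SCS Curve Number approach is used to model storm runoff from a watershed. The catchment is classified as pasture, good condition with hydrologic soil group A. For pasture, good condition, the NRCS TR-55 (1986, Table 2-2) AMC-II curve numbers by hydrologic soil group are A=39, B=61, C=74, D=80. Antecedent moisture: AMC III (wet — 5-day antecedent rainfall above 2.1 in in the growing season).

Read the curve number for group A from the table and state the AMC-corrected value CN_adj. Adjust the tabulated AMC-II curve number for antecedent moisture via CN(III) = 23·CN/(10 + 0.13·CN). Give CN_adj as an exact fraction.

CN_adj = 89700/1507 ≈ 59.522

NRCS table: pasture, good condition, soil group A → CN(II) = 39
Wet (AMC III): CN(III) = 23·39/(10 + 0.13·39) = 897/(1507/100) = 89700/1507 ≈ 59.522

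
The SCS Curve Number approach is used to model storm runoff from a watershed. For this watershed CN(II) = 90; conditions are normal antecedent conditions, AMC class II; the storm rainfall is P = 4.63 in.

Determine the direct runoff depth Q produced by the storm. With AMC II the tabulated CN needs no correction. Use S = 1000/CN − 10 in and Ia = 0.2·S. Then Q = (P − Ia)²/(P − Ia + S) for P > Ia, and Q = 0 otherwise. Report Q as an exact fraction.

AMC II — tabulated CN = 90 applies directly.
Retention S: 1000/CN − 10 with CN=90.000 → S = 10/9 ≈ 1.111 in
Ia = 0.2·(10/9) = 2/9 in ≈ 0.222 in
P − Ia = 4.630 − 0.222 = 3967/900 ≈ 4.408 in (> 0, runoff occurs)
Runoff Q = (P−Ia)²/(P−Ia+S) = (4.408)²/(4.408+1.111) = 15737089/4470300 ≈ 3.520 in

Q = 15737089/4470300 in ≈ 3.520 in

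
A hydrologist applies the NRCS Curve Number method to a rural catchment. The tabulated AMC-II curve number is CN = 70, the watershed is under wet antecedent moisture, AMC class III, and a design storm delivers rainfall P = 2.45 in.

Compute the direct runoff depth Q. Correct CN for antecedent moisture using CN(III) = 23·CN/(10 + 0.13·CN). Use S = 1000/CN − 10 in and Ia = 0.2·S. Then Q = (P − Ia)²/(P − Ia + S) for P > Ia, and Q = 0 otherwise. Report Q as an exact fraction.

Q = 44742721/40858580 in ≈ 1.095 in

Wet (AMC III): CN(III) = 23·70/(10 + 0.13·70) = 1610/(191/10) = 16100/191 ≈ 84.293
Max retention: S = 1000/(16100/191) − 10 = 300/161 in (≈ 1.863 in)
Ia = 0.2S: 0.2·1.863 = 0.373 in (exactly 60/161)
P − Ia = 2.450 − 0.373 = 6689/3220 ≈ 2.077 in (> 0, runoff occurs)
Q: (6689/3220)² ÷ (12689/3220) = 44742721/40858580 in (≈ 1.095 in)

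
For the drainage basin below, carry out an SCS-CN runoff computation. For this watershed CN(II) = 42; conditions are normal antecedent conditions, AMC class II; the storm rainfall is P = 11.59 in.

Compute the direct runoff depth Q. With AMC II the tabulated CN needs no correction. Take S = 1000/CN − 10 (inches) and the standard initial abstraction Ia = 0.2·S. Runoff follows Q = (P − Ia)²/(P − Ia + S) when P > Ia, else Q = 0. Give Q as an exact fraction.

Average conditions: CN = 42 (no AMC adjustment).
S = 1000/42 − 10 = 290/21 in ≈ 13.810 in
Ia = 0.2S: 0.2·13.810 = 2.762 in (exactly 58/21)
P − Ia = 11.590 − 2.762 = 18539/2100 ≈ 8.828 in (> 0, runoff occurs)
Q = (18539/2100)²/((18539/2100) + 290/21) = (343694521/4410000)/(47539/2100) = 343694521/99831900 in ≈ 3.443 in

Q = 343694521/99831900 in ≈ 3.443 in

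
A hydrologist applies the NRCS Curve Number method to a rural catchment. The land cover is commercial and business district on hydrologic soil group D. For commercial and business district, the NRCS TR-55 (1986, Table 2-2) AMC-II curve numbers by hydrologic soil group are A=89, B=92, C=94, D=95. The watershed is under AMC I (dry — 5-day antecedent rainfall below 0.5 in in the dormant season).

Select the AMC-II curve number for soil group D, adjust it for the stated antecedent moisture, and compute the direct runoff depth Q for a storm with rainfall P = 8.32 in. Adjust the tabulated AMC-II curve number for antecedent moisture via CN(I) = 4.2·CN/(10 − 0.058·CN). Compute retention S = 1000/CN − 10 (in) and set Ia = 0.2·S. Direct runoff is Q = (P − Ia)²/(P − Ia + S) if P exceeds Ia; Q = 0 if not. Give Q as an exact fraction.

NRCS table: commercial and business district, soil group D → CN(II) = 95
Dry (AMC I): CN(I) = 4.2·95/(10 − 0.058·95) = 399/(449/100) = 39900/449 ≈ 88.864
S = 1000/(39900/449) − 10 = 500/399 in ≈ 1.253 in
Initial abstraction Ia = S/5 = (500/399)/5 = 100/399 ≈ 0.251 in
Since P=8.320 > Ia=0.251: effective rainfall P−Ia = 80492/9975 in
Q = (80492/9975)²/((80492/9975) + 500/399) = (6478962064/99500625)/(92992/9975) = 404935129/57974700 in ≈ 6.985 in

Q = 404935129/57974700 in ≈ 6.985 in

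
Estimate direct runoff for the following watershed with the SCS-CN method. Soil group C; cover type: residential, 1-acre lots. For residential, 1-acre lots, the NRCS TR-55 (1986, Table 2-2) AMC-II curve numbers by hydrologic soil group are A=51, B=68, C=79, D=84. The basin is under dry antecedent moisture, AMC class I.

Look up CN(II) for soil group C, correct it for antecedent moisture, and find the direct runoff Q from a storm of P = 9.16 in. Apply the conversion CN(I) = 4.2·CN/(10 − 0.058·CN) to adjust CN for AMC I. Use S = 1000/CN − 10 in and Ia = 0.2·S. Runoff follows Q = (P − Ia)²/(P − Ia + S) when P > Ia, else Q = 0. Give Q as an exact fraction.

Q = 243079281/55479725 in ≈ 4.381 in

NRCS table: residential, 1-acre lots, soil group C → CN(II) = 79
Dry (AMC I): CN(I) = 4.2·79/(10 − 0.058·79) = (1659/5)/(2709/500) = 7900/129 ≈ 61.240
Retention S: 1000/CN − 10 with CN=61.240 → S = 500/79 ≈ 6.329 in
Ia = 0.2·(500/79) = 100/79 in ≈ 1.266 in
Excess rainfall: 9.160 − 1.266 = 7.894 in; P > Ia so Q > 0
Q = (15591/1975)²/((15591/1975) + 500/79) = (243079281/3900625)/(28091/1975) = 243079281/55479725 in ≈ 4.381 in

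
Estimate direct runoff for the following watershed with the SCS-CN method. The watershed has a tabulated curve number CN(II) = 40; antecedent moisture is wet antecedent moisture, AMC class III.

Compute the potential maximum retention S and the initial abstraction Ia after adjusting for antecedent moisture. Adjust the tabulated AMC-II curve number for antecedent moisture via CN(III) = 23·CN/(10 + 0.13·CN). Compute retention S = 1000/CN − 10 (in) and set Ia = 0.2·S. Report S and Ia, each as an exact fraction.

S = 150/23 in ≈ 6.522 in; Ia = 30/23 in ≈ 1.304 in

Adjust CN=40 to AMC III: 23·40/(10 + 0.13·40) → 920 ÷ (76/5) = 1150/19 ≈ 60.526
S = 1000/(1150/19) − 10 = 150/23 in ≈ 6.522 in
Ia = 0.2·(150/23) = 30/23 in ≈ 1.304 in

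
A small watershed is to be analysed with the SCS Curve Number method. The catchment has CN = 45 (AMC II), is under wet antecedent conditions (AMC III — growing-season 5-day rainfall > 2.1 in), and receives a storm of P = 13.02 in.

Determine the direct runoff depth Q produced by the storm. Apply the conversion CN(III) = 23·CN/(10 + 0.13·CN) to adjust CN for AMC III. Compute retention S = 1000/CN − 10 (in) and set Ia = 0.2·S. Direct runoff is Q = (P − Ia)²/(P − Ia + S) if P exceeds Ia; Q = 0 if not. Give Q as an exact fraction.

CN(III) from CN(II)=45: (23·45)/(10 + 0.13·45) = 20700/317 ≈ 65.300
Retention S: 1000/CN − 10 with CN=65.300 → S = 1100/207 ≈ 5.314 in
Ia = 0.2S: 0.2·5.314 = 1.063 in (exactly 220/207)
P − Ia = 13.020 − 1.063 = 123757/10350 ≈ 11.957 in (> 0, runoff occurs)
Q = (123757/10350)²/((123757/10350) + 1100/207) = (15315795049/107122500)/(178757/10350) = 15315795049/1850134950 in ≈ 8.278 in

Q = 15315795049/1850134950 in ≈ 8.278 in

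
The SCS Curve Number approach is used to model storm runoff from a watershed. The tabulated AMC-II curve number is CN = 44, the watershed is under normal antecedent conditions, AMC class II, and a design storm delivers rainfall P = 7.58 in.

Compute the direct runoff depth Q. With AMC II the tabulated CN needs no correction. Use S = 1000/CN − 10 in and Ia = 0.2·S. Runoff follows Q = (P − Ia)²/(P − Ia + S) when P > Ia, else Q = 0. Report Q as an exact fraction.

AMC II — tabulated CN = 44 applies directly.
Retention S: 1000/CN − 10 with CN=44.000 → S = 140/11 ≈ 12.727 in
Ia = 0.2·(140/11) = 28/11 in ≈ 2.545 in
P − Ia = 7.580 − 2.545 = 2769/550 ≈ 5.035 in (> 0, runoff occurs)
Runoff Q = (P−Ia)²/(P−Ia+S) = (5.035)²/(5.035+12.727) = 7667361/5372950 ≈ 1.427 in

Q = 7667361/5372950 in ≈ 1.427 in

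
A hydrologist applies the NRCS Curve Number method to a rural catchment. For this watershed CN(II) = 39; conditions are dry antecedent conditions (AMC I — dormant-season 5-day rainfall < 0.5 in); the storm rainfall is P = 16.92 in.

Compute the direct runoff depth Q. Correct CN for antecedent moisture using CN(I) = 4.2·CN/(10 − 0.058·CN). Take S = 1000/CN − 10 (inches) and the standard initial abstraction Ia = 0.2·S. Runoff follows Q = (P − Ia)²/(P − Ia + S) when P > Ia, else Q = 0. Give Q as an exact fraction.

Q = 37611559969/19583047575 in ≈ 1.921 in

CN(I) from CN(II)=39: (4.2·39)/(10 − 0.058·39) = 81900/3869 ≈ 21.168
Retention S: 1000/CN − 10 with CN=21.168 → S = 30500/819 ≈ 37.241 in
Initial abstraction Ia = S/5 = (30500/819)/5 = 6100/819 ≈ 7.448 in
Excess rainfall: 16.920 − 7.448 = 9.472 in; P > Ia so Q > 0
Runoff Q = (P−Ia)²/(P−Ia+S) = (9.472)²/(9.472+37.241) = 37611559969/19583047575 ≈ 1.921 in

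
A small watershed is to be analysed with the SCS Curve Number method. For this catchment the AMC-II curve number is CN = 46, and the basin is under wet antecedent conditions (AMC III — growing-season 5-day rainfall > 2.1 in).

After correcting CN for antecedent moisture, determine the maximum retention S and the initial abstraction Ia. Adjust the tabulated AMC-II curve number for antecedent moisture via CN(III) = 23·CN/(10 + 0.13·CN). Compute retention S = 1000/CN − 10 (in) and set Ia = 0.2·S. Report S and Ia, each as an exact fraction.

Wet (AMC III): CN(III) = 23·46/(10 + 0.13·46) = 1058/(799/50) = 52900/799 ≈ 66.208
Max retention: S = 1000/(52900/799) − 10 = 2700/529 in (≈ 5.104 in)
Initial abstraction Ia = S/5 = (2700/529)/5 = 540/529 ≈ 1.021 in

S = 2700/529 in ≈ 5.104 in; Ia = 540/529 in ≈ 1.021 in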